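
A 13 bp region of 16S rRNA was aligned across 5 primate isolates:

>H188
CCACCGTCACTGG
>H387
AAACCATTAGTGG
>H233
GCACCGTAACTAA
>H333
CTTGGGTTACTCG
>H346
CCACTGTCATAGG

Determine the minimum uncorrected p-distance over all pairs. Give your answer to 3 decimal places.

0.231

Pairwise Hamming distances:
  H188 vs H387: 5
  H188 vs H233: 4
  H188 vs H333: 6
  H188 vs H346: 3
  H387 vs H233: 7
  H387 vs H333: 8
  H387 vs H346: 7
  H233 vs H333: 8
  H233 vs H346: 7
  H333 vs H346: 8
The smallest is 3 mismatches, between H188 and H346; p = 3/13 = 0.231.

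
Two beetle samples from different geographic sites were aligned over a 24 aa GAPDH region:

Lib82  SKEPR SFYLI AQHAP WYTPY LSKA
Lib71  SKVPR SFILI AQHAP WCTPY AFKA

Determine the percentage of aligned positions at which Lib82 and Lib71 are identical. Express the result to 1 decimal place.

79.2%

Differing sites — 3:E/V; 8:Y/I; 17:Y/C; 21:L/A; 22:S/F.
19 of the 24 sites match, so the percent identity is 19/24 × 100 = 79.2%.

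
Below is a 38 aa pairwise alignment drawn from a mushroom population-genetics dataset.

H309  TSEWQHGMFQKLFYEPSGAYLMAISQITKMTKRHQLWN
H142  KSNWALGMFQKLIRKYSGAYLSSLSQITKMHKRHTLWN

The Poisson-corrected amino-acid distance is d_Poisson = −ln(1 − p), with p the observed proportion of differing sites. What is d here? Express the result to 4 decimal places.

Mismatches occur at site 1 (T↔K), site 3 (E↔N), site 5 (Q↔A), site 6 (H↔L), site 13 (F↔I), site 14 (Y↔R), site 15 (E↔K), site 16 (P↔Y), site 22 (M↔S), site 23 (A↔S), site 24 (I↔L), site 31 (T↔H), site 35 (Q↔T).
p = 13/38 = 0.342105.
d = −ln(1 − 0.342105) = −ln(0.657895) = 0.4187.

0.4187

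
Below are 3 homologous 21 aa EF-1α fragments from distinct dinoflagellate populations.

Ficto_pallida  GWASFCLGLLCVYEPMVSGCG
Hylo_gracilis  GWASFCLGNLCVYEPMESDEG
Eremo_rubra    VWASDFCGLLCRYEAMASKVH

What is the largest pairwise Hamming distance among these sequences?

11

Pairwise Hamming distances:
  Ficto_pallida vs Hylo_gracilis: 4
  Ficto_pallida vs Eremo_rubra: 10
  Hylo_gracilis vs Eremo_rubra: 11
The largest is 11, between Hylo_gracilis and Eremo_rubra.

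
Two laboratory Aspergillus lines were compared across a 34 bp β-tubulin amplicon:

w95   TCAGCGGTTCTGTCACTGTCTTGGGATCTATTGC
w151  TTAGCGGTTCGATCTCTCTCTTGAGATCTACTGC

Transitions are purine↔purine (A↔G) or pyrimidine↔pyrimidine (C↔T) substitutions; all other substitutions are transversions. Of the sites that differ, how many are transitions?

The sequences differ at positions 2 (C/T, transition), 11 (T/G, transversion), 12 (G/A, transition), 15 (A/T, transversion), 18 (G/C, transversion), 24 (G/A, transition), 31 (T/C, transition).
Of the 7 differences, 4 transitions and 3 transversions, so the answer is 4.

4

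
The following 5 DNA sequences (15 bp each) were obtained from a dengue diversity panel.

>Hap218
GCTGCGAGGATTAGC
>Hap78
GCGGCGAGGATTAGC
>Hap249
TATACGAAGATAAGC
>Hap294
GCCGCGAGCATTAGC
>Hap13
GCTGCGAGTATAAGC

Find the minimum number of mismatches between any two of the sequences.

1

Pairwise Hamming distances:
  Hap218 vs Hap78: 1
  Hap218 vs Hap249: 5
  Hap218 vs Hap294: 2
  Hap218 vs Hap13: 2
  Hap78 vs Hap249: 6
  Hap78 vs Hap294: 2
  Hap78 vs Hap13: 3
  Hap249 vs Hap294: 7
  Hap249 vs Hap13: 5
  Hap294 vs Hap13: 3
The smallest is 1, between Hap218 and Hap78.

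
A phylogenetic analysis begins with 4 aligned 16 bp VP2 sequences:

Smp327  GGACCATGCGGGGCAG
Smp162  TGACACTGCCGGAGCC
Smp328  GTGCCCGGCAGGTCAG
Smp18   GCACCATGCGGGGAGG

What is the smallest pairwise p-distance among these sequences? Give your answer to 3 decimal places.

0.188

Pairwise Hamming distances:
  Smp327 vs Smp162: 8
  Smp327 vs Smp328: 6
  Smp327 vs Smp18: 3
  Smp162 vs Smp328: 10
  Smp162 vs Smp18: 9
  Smp328 vs Smp18: 8
The smallest is 3 mismatches, between Smp327 and Smp18; p = 3/16 = 0.188.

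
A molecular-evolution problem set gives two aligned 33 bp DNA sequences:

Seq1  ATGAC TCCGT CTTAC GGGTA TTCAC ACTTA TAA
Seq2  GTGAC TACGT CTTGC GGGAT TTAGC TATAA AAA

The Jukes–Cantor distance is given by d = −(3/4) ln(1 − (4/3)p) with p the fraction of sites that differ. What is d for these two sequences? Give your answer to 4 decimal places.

The sequences differ at positions 1 (A/G), 7 (C/A), 14 (A/G), 19 (T/A), 20 (A/T), 23 (C/A), 24 (A/G), 26 (A/T), 27 (C/A), 29 (T/A), 31 (T/A).
p = 11/33 = 0.333333.
d = −0.75 · ln(1 − (4/3)·0.333333) = −0.75 · ln(0.555556) = −0.75 · (-0.587786) = 0.4408.

0.4408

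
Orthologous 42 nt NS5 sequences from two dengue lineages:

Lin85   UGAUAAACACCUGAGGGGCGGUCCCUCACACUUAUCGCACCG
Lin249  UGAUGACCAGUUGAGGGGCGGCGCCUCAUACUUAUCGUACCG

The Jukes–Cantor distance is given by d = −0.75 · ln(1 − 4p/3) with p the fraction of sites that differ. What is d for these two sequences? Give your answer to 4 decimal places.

0.2197

Differing sites — 5:A/G; 7:A/C; 10:C/G; 11:C/U; 22:U/C; 23:C/G; 29:C/U; 38:C/U.
p = 8/42 = 0.190476.
d = −0.75 · ln(1 − (4/3)·0.190476) = −0.75 · ln(0.746032) = −0.75 · (-0.292987) = 0.2197.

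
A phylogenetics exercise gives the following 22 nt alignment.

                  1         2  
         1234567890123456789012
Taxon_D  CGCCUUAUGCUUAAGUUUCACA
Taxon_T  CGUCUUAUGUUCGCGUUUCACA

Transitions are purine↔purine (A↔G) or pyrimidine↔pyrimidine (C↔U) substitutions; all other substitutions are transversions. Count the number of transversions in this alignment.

1

Mismatches occur at site 3 (C↔U, transition), site 10 (C↔U, transition), site 12 (U↔C, transition), site 13 (A↔G, transition), site 14 (A↔C, transversion).
Of the 5 differences, 4 transitions and 1 transversion, so the answer is 1.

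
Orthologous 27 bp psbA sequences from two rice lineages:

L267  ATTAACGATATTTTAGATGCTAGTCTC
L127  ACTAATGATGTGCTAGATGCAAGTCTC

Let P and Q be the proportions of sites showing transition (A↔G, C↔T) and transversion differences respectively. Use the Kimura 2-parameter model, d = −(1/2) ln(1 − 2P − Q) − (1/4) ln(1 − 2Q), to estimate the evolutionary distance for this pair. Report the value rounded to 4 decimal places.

0.2714

The sequences differ at positions 2 (T/C, transition), 6 (C/T, transition), 10 (A/G, transition), 12 (T/G, transversion), 13 (T/C, transition), 21 (T/A, transversion).
Of the 6 differences, 4 transitions and 2 transversions over 27 sites: P = 4/27 = 0.148148, Q = 2/27 = 0.074074.
d = −0.5·ln(0.629630) − 0.25·ln(0.851852) = −0.5·(-0.462623) − 0.25·(-0.160342) = 0.2714.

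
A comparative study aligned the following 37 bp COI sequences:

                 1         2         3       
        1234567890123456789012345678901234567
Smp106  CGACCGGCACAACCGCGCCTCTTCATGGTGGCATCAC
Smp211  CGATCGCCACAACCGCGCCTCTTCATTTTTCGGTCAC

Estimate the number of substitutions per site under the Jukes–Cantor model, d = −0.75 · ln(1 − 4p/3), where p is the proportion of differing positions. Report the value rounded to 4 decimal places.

0.2551

Differing sites — 4:C/T; 7:G/C; 27:G/T; 28:G/T; 30:G/T; 31:G/C; 32:C/G; 33:A/G.
p = 8/37 = 0.216216.
d = −0.75 · ln(1 − (4/3)·0.216216) = −0.75 · ln(0.711712) = −0.75 · (-0.340082) = 0.2551.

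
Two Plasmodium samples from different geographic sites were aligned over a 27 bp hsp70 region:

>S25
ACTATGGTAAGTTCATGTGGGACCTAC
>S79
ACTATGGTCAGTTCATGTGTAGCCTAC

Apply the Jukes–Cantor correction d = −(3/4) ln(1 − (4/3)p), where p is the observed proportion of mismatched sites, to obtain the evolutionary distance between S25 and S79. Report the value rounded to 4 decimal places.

0.1650

Mismatches occur at site 9 (A→C), site 20 (G→T), site 21 (G→A), site 22 (A→G).
p = 4/27 = 0.148148.
d = −0.75 · ln(1 − (4/3)·0.148148) = −0.75 · ln(0.802469) = −0.75 · (-0.220062) = 0.1650.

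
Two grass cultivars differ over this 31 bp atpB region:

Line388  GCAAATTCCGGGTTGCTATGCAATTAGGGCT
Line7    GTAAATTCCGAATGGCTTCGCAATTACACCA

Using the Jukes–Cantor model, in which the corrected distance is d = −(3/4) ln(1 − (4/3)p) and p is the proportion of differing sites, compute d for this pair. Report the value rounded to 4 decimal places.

Mismatches occur at site 2 (C↔T), site 11 (G↔A), site 12 (G↔A), site 14 (T↔G), site 18 (A↔T), site 19 (T↔C), site 27 (G↔C), site 28 (G↔A), site 29 (G↔C), site 31 (T↔A).
p = 10/31 = 0.322581.
d = −0.75 · ln(1 − (4/3)·0.322581) = −0.75 · ln(0.569892) = −0.75 · (-0.562308) = 0.4217.

0.4217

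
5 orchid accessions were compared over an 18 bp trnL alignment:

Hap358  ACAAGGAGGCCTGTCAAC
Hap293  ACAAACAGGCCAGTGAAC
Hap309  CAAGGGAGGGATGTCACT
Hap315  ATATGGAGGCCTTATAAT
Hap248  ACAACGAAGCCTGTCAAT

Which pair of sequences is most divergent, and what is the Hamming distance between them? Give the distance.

11

Pairwise Hamming distances:
  Hap358 vs Hap293: 4
  Hap358 vs Hap309: 7
  Hap358 vs Hap315: 6
  Hap358 vs Hap248: 3
  Hap293 vs Hap309: 11
  Hap293 vs Hap315: 9
  Hap293 vs Hap248: 6
  Hap309 vs Hap315: 9
  Hap309 vs Hap248: 8
  Hap315 vs Hap248: 7
The largest is 11, between Hap293 and Hap309.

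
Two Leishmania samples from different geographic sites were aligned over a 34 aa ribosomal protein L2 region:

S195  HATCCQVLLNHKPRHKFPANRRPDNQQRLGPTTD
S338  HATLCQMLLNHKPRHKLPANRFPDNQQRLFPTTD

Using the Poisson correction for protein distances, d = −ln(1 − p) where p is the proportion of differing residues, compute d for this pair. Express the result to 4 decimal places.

0.1591

The sequences differ at positions 4 (C/L), 7 (V/M), 17 (F/L), 22 (R/F), 30 (G/F).
p = 5/34 = 0.147059.
d = −ln(1 − 0.147059) = −ln(0.852941) = 0.1591.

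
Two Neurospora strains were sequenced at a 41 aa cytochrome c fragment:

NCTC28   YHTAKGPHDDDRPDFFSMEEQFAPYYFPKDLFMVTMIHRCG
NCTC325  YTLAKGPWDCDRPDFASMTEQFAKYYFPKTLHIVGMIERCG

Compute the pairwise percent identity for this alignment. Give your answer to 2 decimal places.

The sequences differ at positions 2 (H/T), 3 (T/L), 8 (H/W), 10 (D/C), 16 (F/A), 19 (E/T), 24 (P/K), 30 (D/T), 32 (F/H), 33 (M/I), 35 (T/G), 38 (H/E).
29 of the 41 sites match, so the percent identity is 29/41 × 100 = 70.73%.

70.73%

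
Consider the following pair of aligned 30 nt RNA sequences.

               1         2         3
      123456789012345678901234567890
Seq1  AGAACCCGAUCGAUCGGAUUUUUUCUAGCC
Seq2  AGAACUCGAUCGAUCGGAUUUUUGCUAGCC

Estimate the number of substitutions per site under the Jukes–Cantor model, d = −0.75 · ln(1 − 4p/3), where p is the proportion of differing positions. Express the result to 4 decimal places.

Mismatches occur at site 6 (C/U), site 24 (U/G).
p = 2/30 = 0.066667.
d = −0.75 · ln(1 − (4/3)·0.066667) = −0.75 · ln(0.911111) = −0.75 · (-0.093091) = 0.0698.

0.0698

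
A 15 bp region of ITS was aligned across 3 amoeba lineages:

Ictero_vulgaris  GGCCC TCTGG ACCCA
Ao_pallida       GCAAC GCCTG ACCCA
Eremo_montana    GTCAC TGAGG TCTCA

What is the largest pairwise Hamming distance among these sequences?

8

Pairwise Hamming distances:
  Ictero_vulgaris vs Ao_pallida: 6
  Ictero_vulgaris vs Eremo_montana: 6
  Ao_pallida vs Eremo_montana: 8
The largest is 8, between Ao_pallida and Eremo_montana.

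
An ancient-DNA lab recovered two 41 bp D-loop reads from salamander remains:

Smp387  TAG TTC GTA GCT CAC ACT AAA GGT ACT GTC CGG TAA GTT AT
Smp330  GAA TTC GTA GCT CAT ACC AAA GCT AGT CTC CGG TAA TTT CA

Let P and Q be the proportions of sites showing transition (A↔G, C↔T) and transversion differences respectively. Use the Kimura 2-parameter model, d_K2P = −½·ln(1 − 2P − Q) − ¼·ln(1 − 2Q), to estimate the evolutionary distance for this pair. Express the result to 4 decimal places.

The sequences differ at positions 1 (T/G, transversion), 3 (G/A, transition), 15 (C/T, transition), 18 (T/C, transition), 23 (G/C, transversion), 26 (C/G, transversion), 28 (G/C, transversion), 37 (G/T, transversion), 40 (A/C, transversion), 41 (T/A, transversion).
Of the 10 differences, 3 transitions and 7 transversions over 41 sites: P = 3/41 = 0.073171, Q = 7/41 = 0.170732.
d = −0.5·ln(0.682926) − 0.25·ln(0.658536) = −0.5·(-0.381369) − 0.25·(-0.417736) = 0.2951.

0.2951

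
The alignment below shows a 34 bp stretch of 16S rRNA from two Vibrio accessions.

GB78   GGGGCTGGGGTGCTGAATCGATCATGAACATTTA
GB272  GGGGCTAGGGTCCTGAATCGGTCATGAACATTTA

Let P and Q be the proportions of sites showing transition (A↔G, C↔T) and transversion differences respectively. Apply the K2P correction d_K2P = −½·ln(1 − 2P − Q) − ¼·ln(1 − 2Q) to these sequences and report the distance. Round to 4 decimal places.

0.0947

Mismatches occur at site 7 (G/A, transition), site 12 (G/C, transversion), site 21 (A/G, transition).
Of the 3 differences, 2 transitions and 1 transversion over 34 sites: P = 2/34 = 0.058824, Q = 1/34 = 0.029412.
d = −0.5·ln(0.852940) − 0.25·ln(0.941176) = −0.5·(-0.159066) − 0.25·(-0.060625) = 0.0947.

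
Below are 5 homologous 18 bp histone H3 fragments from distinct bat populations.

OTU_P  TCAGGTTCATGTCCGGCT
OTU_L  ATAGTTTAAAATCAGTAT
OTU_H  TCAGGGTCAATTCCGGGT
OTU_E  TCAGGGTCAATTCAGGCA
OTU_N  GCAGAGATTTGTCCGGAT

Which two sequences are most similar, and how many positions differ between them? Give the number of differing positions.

3

Pairwise Hamming distances:
  OTU_P vs OTU_L: 9
  OTU_P vs OTU_H: 4
  OTU_P vs OTU_E: 5
  OTU_P vs OTU_N: 7
  OTU_L vs OTU_H: 9
  OTU_L vs OTU_E: 9
  OTU_L vs OTU_N: 11
  OTU_H vs OTU_E: 3
  OTU_H vs OTU_N: 8
  OTU_E vs OTU_N: 10
The smallest is 3, between OTU_H and OTU_E.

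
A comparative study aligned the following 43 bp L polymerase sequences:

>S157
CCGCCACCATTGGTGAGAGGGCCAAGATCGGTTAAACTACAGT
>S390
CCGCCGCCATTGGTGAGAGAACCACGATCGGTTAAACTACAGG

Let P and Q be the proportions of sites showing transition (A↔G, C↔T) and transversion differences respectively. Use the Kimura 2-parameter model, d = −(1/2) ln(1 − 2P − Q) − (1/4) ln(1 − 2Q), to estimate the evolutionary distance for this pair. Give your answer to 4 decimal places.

The sequences differ at positions 6 (A/G, transition), 20 (G/A, transition), 21 (G/A, transition), 25 (A/C, transversion), 43 (T/G, transversion).
Of the 5 differences, 3 transitions and 2 transversions over 43 sites: P = 3/43 = 0.069767, Q = 2/43 = 0.046512.
d = −0.5·ln(0.813954) − 0.25·ln(0.906976) = −0.5·(-0.205851) − 0.25·(-0.097639) = 0.1273.

0.1273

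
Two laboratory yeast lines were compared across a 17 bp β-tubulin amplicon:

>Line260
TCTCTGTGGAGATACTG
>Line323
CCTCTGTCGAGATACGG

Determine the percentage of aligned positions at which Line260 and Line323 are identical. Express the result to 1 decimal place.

The sequences differ at positions 1 (T/C), 8 (G/C), 16 (T/G).
14 of the 17 sites match, so the percent identity is 14/17 × 100 = 82.4%.

82.4%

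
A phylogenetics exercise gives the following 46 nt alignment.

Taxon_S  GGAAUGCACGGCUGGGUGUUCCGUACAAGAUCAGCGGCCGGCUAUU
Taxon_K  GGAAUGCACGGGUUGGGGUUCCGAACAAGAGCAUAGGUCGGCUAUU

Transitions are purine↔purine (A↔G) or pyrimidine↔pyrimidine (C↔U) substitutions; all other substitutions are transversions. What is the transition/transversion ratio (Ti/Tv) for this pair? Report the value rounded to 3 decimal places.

0.143

The sequences differ at positions 12 (C/G, transversion), 14 (G/U, transversion), 17 (U/G, transversion), 24 (U/A, transversion), 31 (U/G, transversion), 34 (G/U, transversion), 35 (C/A, transversion), 38 (C/U, transition).
Of the 8 differences, 1 transition and 7 transversions, so Ti/Tv = 1/7 = 0.143.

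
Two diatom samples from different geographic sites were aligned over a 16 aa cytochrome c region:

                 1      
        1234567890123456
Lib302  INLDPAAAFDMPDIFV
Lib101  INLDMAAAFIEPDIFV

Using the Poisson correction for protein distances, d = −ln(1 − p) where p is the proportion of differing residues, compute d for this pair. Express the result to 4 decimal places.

0.2076

Differing sites — 5:P/M; 10:D/I; 11:M/E.
p = 3/16 = 0.187500.
d = −ln(1 − 0.187500) = −ln(0.812500) = 0.2076.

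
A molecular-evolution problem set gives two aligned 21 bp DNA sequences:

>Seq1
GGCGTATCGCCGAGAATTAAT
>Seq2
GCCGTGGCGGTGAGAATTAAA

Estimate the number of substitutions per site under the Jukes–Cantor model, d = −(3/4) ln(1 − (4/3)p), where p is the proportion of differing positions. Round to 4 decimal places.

0.3597

The sequences differ at positions 2 (G/C), 6 (A/G), 7 (T/G), 10 (C/G), 11 (C/T), 21 (T/A).
p = 6/21 = 0.285714.
d = −0.75 · ln(1 − (4/3)·0.285714) = −0.75 · ln(0.619048) = −0.75 · (-0.479572) = 0.3597.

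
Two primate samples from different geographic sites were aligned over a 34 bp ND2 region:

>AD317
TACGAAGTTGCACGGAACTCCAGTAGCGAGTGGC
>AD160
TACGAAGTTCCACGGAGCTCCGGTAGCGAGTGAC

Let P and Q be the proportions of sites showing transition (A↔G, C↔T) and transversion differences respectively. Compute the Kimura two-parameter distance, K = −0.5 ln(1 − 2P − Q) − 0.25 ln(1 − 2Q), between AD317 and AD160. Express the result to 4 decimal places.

Mismatches occur at site 10 (G→C, transversion), site 17 (A→G, transition), site 22 (A→G, transition), site 33 (G→A, transition).
Of the 4 differences, 3 transitions and 1 transversion over 34 sites: P = 3/34 = 0.088235, Q = 1/34 = 0.029412.
d = −0.5·ln(0.794118) − 0.25·ln(0.941176) = −0.5·(-0.230523) − 0.25·(-0.060625) = 0.1304.

0.1304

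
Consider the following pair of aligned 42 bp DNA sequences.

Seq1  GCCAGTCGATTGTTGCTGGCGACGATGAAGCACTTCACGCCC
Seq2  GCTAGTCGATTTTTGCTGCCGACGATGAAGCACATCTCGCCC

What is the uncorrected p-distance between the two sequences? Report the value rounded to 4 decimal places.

Differing sites — 3:C/T; 12:G/T; 19:G/C; 34:T/A; 37:A/T.
There are 5 differences over 42 sites, so p = 5/42 = 0.1190.

0.1190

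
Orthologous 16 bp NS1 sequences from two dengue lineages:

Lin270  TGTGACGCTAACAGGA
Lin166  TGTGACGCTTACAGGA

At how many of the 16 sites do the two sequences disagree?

Differing sites — 10:A/T.
That gives 1 mismatch out of 16 aligned sites, so the Hamming distance is 1.

1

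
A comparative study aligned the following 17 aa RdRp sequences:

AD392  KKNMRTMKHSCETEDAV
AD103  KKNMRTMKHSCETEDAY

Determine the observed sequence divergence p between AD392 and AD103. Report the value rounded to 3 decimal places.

A single mismatch occurs at site 17 (V↔Y).
There are 1 differences over 17 sites, so p = 1/17 = 0.059.

0.059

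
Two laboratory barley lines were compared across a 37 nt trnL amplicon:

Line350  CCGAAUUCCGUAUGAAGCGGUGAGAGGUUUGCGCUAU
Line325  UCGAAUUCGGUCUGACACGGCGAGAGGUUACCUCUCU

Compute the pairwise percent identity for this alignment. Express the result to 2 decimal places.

72.97%

The sequences differ at positions 1 (C/U), 9 (C/G), 12 (A/C), 16 (A/C), 17 (G/A), 21 (U/C), 30 (U/A), 31 (G/C), 33 (G/U), 36 (A/C).
27 of the 37 sites match, so the percent identity is 27/37 × 100 = 72.97%.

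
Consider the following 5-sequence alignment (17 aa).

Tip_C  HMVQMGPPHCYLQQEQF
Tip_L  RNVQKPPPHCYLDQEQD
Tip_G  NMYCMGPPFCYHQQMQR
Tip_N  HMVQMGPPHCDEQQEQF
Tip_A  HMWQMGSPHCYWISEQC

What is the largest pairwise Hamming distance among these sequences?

Pairwise Hamming distances:
  Tip_C vs Tip_L: 6
  Tip_C vs Tip_G: 7
  Tip_C vs Tip_N: 2
  Tip_C vs Tip_A: 6
  Tip_L vs Tip_G: 11
  Tip_L vs Tip_N: 8
  Tip_L vs Tip_A: 10
  Tip_G vs Tip_N: 8
  Tip_G vs Tip_A: 10
  Tip_N vs Tip_A: 7
The largest is 11, between Tip_L and Tip_G.

11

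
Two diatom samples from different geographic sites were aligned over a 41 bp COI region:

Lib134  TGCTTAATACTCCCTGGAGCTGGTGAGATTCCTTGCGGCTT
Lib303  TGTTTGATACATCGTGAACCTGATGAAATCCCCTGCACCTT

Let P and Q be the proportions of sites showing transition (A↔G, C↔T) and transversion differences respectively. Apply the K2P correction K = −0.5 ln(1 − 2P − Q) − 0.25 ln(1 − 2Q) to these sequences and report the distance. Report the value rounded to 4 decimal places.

0.4388

The sequences differ at positions 3 (C/T, transition), 6 (A/G, transition), 11 (T/A, transversion), 12 (C/T, transition), 14 (C/G, transversion), 17 (G/A, transition), 19 (G/C, transversion), 23 (G/A, transition), 27 (G/A, transition), 30 (T/C, transition), 33 (T/C, transition), 37 (G/A, transition), 38 (G/C, transversion).
Of the 13 differences, 9 transitions and 4 transversions over 41 sites: P = 9/41 = 0.219512, Q = 4/41 = 0.097561.
d = −0.5·ln(0.463415) − 0.25·ln(0.804878) = −0.5·(-0.769132) − 0.25·(-0.217065) = 0.4388.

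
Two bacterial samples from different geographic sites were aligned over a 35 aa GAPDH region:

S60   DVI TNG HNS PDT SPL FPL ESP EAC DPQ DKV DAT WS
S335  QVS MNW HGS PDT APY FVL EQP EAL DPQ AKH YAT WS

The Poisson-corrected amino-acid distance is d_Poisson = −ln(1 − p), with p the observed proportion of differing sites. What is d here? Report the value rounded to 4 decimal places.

The sequences differ at positions 1 (D/Q), 3 (I/S), 4 (T/M), 6 (G/W), 8 (N/G), 13 (S/A), 15 (L/Y), 17 (P/V), 20 (S/Q), 24 (C/L), 28 (D/A), 30 (V/H), 31 (D/Y).
p = 13/35 = 0.371429.
d = −ln(1 − 0.371429) = −ln(0.628571) = 0.4643.

0.4643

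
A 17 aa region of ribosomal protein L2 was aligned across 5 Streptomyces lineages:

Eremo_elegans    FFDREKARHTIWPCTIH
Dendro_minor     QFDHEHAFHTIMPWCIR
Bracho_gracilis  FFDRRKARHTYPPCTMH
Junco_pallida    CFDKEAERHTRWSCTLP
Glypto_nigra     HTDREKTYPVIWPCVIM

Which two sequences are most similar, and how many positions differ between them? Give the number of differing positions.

Pairwise Hamming distances:
  Eremo_elegans vs Dendro_minor: 8
  Eremo_elegans vs Bracho_gracilis: 4
  Eremo_elegans vs Junco_pallida: 8
  Eremo_elegans vs Glypto_nigra: 8
  Dendro_minor vs Bracho_gracilis: 11
  Dendro_minor vs Junco_pallida: 12
  Dendro_minor vs Glypto_nigra: 12
  Bracho_gracilis vs Junco_pallida: 10
  Bracho_gracilis vs Glypto_nigra: 12
  Junco_pallida vs Glypto_nigra: 13
The smallest is 4, between Eremo_elegans and Bracho_gracilis.

4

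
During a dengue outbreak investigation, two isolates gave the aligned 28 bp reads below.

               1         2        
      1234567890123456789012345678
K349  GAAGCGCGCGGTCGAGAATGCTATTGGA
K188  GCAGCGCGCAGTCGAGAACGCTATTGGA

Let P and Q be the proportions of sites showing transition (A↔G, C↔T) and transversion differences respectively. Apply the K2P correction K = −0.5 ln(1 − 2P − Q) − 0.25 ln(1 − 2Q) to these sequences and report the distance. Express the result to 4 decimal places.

Mismatches occur at site 2 (A↔C, transversion), site 10 (G↔A, transition), site 19 (T↔C, transition).
Of the 3 differences, 2 transitions and 1 transversion over 28 sites: P = 2/28 = 0.071429, Q = 1/28 = 0.035714.
d = −0.5·ln(0.821428) − 0.25·ln(0.928572) = −0.5·(-0.196711) − 0.25·(-0.074107) = 0.1169.

0.1169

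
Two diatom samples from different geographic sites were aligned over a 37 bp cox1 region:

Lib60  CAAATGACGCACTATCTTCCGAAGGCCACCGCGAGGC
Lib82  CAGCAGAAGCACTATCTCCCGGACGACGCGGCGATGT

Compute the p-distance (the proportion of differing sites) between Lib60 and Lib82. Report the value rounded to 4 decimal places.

0.3243

Differing sites — 3:A/G; 4:A/C; 5:T/A; 8:C/A; 18:T/C; 22:A/G; 24:G/C; 26:C/A; 28:A/G; 30:C/G; 35:G/T; 37:C/T.
There are 12 differences over 37 sites, so p = 12/37 = 0.3243.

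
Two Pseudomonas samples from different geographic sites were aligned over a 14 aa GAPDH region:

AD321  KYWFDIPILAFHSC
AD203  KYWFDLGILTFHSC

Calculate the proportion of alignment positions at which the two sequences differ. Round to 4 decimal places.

0.2143

The sequences differ at positions 6 (I/L), 7 (P/G), 10 (A/T).
There are 3 differences over 14 sites, so p = 3/14 = 0.2143.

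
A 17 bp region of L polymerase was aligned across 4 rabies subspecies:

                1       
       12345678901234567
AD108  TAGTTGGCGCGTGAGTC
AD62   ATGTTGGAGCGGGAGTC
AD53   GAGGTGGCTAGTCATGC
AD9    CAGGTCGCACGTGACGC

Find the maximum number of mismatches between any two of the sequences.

Pairwise Hamming distances:
  AD108 vs AD62: 4
  AD108 vs AD53: 7
  AD108 vs AD9: 6
  AD62 vs AD53: 10
  AD62 vs AD9: 9
  AD53 vs AD9: 6
The largest is 10, between AD62 and AD53.

10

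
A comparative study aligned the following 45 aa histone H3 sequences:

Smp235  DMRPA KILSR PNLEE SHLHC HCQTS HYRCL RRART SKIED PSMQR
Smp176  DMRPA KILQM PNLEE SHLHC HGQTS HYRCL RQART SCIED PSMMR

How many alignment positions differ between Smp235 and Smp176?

6

Mismatches occur at site 9 (S↔Q), site 10 (R↔M), site 22 (C↔G), site 32 (R↔Q), site 37 (K↔C), site 44 (Q↔M).
That gives 6 mismatches out of 45 aligned sites, so the Hamming distance is 6.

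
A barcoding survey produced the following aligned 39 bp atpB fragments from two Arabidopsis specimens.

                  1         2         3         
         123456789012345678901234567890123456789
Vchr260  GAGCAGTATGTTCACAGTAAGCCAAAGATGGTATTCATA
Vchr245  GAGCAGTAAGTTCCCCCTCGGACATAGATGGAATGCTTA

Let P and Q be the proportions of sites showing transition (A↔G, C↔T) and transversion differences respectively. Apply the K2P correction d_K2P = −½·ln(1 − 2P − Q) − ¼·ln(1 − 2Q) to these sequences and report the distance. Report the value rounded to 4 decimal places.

0.3636

Differing sites — 9:T/A (Tv); 14:A/C (Tv); 16:A/C (Tv); 17:G/C (Tv); 19:A/C (Tv); 20:A/G (Ti); 22:C/A (Tv); 25:A/T (Tv); 32:T/A (Tv); 35:T/G (Tv); 37:A/T (Tv).
Of the 11 differences, 1 transition and 10 transversions over 39 sites: P = 1/39 = 0.025641, Q = 10/39 = 0.256410.
d = −0.5·ln(0.692308) − 0.25·ln(0.487180) = −0.5·(-0.367724) − 0.25·(-0.719122) = 0.3636.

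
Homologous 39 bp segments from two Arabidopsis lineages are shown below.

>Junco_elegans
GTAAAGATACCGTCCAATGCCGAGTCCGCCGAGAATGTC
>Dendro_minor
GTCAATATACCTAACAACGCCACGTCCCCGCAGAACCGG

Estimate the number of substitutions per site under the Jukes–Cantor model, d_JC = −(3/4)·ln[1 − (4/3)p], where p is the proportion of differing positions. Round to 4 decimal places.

The sequences differ at positions 3 (A/C), 6 (G/T), 12 (G/T), 13 (T/A), 14 (C/A), 18 (T/C), 22 (G/A), 23 (A/C), 28 (G/C), 30 (C/G), 31 (G/C), 36 (T/C), 37 (G/C), 38 (T/G), 39 (C/G).
p = 15/39 = 0.384615.
d = −0.75 · ln(1 − (4/3)·0.384615) = −0.75 · ln(0.487180) = −0.75 · (-0.719122) = 0.5393.

0.5393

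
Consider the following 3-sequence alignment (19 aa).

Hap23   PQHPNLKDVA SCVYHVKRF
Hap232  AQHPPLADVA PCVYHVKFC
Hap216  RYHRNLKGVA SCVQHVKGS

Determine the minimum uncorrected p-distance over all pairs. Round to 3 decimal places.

0.316

Pairwise Hamming distances:
  Hap23 vs Hap232: 6
  Hap23 vs Hap216: 7
  Hap232 vs Hap216: 10
The smallest is 6 mismatches, between Hap23 and Hap232; p = 6/19 = 0.316.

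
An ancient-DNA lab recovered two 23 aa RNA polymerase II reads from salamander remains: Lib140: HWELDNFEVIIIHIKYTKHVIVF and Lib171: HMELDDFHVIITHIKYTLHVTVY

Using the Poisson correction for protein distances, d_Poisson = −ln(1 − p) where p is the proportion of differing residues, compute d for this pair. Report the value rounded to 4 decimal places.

0.3629

The sequences differ at positions 2 (W/M), 6 (N/D), 8 (E/H), 12 (I/T), 18 (K/L), 21 (I/T), 23 (F/Y).
p = 7/23 = 0.304348.
d = −ln(1 − 0.304348) = −ln(0.695652) = 0.3629.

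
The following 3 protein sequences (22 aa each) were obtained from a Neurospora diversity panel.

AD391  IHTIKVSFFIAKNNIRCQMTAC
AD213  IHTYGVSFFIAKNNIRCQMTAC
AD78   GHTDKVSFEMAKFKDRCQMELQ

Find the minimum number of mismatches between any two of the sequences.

2

Pairwise Hamming distances:
  AD391 vs AD213: 2
  AD391 vs AD78: 10
  AD213 vs AD78: 11
The smallest is 2, between AD391 and AD213.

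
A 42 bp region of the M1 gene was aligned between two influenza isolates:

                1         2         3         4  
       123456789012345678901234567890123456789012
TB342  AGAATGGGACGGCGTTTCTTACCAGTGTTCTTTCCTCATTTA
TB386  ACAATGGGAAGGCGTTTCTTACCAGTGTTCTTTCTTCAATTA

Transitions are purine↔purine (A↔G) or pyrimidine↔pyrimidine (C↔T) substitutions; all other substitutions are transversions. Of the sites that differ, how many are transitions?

The sequences differ at positions 2 (G/C, transversion), 10 (C/A, transversion), 35 (C/T, transition), 39 (T/A, transversion).
Of the 4 differences, 1 transition and 3 transversions, so the answer is 1.

1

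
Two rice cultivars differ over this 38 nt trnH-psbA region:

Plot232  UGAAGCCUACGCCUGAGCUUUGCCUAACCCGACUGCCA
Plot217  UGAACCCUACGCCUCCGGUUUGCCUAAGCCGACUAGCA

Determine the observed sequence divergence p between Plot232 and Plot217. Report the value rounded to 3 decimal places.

Mismatches occur at site 5 (G/C), site 15 (G/C), site 16 (A/C), site 18 (C/G), site 28 (C/G), site 35 (G/A), site 36 (C/G).
There are 7 differences over 38 sites, so p = 7/38 = 0.184.

0.184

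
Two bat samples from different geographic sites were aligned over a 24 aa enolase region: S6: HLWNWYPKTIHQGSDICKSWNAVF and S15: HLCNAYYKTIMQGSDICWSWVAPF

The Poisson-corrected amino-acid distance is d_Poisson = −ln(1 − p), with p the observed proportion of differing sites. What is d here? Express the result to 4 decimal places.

The sequences differ at positions 3 (W/C), 5 (W/A), 7 (P/Y), 11 (H/M), 18 (K/W), 21 (N/V), 23 (V/P).
p = 7/24 = 0.291667.
d = −ln(1 − 0.291667) = −ln(0.708333) = 0.3448.

0.3448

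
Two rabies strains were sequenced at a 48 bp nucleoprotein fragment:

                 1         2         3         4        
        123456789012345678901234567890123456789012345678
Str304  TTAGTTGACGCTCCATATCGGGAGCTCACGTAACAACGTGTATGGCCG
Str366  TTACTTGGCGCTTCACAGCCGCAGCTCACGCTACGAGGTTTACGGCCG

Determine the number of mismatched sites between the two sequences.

13

The sequences differ at positions 4 (G/C), 8 (A/G), 13 (C/T), 16 (T/C), 18 (T/G), 20 (G/C), 22 (G/C), 31 (T/C), 32 (A/T), 35 (A/G), 37 (C/G), 40 (G/T), 43 (T/C).
That gives 13 mismatches out of 48 aligned sites, so the Hamming distance is 13.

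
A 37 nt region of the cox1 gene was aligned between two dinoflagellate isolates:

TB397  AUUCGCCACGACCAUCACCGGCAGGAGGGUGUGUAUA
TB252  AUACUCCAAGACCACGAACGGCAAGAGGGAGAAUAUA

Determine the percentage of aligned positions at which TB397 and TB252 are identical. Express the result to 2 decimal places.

72.97%

The sequences differ at positions 3 (U/A), 5 (G/U), 9 (C/A), 15 (U/C), 16 (C/G), 18 (C/A), 24 (G/A), 30 (U/A), 32 (U/A), 33 (G/A).
27 of the 37 sites match, so the percent identity is 27/37 × 100 = 72.97%.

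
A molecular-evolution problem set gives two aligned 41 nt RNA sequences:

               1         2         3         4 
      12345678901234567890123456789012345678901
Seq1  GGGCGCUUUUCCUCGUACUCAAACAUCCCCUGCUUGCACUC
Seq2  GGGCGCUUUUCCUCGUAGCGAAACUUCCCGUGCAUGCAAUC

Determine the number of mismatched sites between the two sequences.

7

Mismatches occur at site 18 (C/G), site 19 (U/C), site 20 (C/G), site 25 (A/U), site 30 (C/G), site 34 (U/A), site 39 (C/A).
That gives 7 mismatches out of 41 aligned sites, so the Hamming distance is 7.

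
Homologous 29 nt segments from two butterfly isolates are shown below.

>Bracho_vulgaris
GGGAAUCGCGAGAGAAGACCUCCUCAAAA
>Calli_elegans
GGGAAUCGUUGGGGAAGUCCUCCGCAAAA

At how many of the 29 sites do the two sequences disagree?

Differing sites — 9:C/U; 10:G/U; 11:A/G; 13:A/G; 18:A/U; 24:U/G.
That gives 6 mismatches out of 29 aligned sites, so the Hamming distance is 6.

6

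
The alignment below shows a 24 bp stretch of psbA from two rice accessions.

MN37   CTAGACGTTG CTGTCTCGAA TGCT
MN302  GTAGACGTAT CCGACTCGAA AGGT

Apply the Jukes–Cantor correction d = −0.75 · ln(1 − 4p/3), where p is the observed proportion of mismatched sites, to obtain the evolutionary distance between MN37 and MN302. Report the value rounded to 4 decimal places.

Differing sites — 1:C/G; 9:T/A; 10:G/T; 12:T/C; 14:T/A; 21:T/A; 23:C/G.
p = 7/24 = 0.291667.
d = −0.75 · ln(1 − (4/3)·0.291667) = −0.75 · ln(0.611111) = −0.75 · (-0.492477) = 0.3694.

0.3694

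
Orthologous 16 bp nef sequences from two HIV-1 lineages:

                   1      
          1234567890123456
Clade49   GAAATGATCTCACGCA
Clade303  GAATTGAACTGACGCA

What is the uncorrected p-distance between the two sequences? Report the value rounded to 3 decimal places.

Differing sites — 4:A/T; 8:T/A; 11:C/G.
There are 3 differences over 16 sites, so p = 3/16 = 0.188.

0.188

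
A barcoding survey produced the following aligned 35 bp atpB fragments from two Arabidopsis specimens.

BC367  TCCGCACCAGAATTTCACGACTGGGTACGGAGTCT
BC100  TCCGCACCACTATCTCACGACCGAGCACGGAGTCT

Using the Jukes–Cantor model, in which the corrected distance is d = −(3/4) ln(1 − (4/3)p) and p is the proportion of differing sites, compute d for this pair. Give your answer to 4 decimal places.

The sequences differ at positions 10 (G/C), 11 (A/T), 14 (T/C), 22 (T/C), 24 (G/A), 26 (T/C).
p = 6/35 = 0.171429.
d = −0.75 · ln(1 − (4/3)·0.171429) = −0.75 · ln(0.771428) = −0.75 · (-0.259512) = 0.1946.

0.1946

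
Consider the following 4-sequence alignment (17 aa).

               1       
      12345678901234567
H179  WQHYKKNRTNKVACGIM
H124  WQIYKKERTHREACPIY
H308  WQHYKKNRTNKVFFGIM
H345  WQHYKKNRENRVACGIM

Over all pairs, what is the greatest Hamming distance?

9

Pairwise Hamming distances:
  H179 vs H124: 7
  H179 vs H308: 2
  H179 vs H345: 2
  H124 vs H308: 9
  H124 vs H345: 7
  H308 vs H345: 4
The largest is 9, between H124 and H308.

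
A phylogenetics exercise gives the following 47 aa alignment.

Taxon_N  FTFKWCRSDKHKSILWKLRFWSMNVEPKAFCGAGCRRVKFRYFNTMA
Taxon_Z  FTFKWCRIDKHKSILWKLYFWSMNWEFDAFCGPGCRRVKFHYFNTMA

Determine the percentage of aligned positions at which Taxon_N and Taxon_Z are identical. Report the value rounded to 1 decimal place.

The sequences differ at positions 8 (S/I), 19 (R/Y), 25 (V/W), 27 (P/F), 28 (K/D), 33 (A/P), 41 (R/H).
40 of the 47 sites match, so the percent identity is 40/47 × 100 = 85.1%.

85.1%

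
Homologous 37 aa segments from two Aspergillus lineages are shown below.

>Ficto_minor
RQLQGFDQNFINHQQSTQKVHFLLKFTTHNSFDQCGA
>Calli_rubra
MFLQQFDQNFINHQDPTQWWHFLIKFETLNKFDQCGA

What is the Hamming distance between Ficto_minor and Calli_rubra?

The sequences differ at positions 1 (R/M), 2 (Q/F), 5 (G/Q), 15 (Q/D), 16 (S/P), 19 (K/W), 20 (V/W), 24 (L/I), 27 (T/E), 29 (H/L), 31 (S/K).
That gives 11 mismatches out of 37 aligned sites, so the Hamming distance is 11.

11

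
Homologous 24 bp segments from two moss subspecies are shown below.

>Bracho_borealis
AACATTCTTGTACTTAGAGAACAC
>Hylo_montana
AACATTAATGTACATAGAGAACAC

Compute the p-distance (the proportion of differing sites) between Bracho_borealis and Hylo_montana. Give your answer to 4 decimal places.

0.1250

The sequences differ at positions 7 (C/A), 8 (T/A), 14 (T/A).
There are 3 differences over 24 sites, so p = 3/24 = 0.1250.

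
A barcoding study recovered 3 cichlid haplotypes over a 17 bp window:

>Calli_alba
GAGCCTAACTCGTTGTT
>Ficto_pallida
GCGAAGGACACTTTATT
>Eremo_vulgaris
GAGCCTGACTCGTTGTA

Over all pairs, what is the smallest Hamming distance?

Pairwise Hamming distances:
  Calli_alba vs Ficto_pallida: 8
  Calli_alba vs Eremo_vulgaris: 2
  Ficto_pallida vs Eremo_vulgaris: 8
The smallest is 2, between Calli_alba and Eremo_vulgaris.

2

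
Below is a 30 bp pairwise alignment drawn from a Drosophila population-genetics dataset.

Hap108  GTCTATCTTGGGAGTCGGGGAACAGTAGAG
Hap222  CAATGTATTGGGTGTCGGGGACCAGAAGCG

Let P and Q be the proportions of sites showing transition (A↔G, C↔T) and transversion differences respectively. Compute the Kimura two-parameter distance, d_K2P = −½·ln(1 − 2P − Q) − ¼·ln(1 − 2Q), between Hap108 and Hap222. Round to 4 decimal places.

0.3933

The sequences differ at positions 1 (G/C, transversion), 2 (T/A, transversion), 3 (C/A, transversion), 5 (A/G, transition), 7 (C/A, transversion), 13 (A/T, transversion), 22 (A/C, transversion), 26 (T/A, transversion), 29 (A/C, transversion).
Of the 9 differences, 1 transition and 8 transversions over 30 sites: P = 1/30 = 0.033333, Q = 8/30 = 0.266667.
d = −0.5·ln(0.666667) − 0.25·ln(0.466666) = −0.5·(-0.405465) − 0.25·(-0.762141) = 0.3933.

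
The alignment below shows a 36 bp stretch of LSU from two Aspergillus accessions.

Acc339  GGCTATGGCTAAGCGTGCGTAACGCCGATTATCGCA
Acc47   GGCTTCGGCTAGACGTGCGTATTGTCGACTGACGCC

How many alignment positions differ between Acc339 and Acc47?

The sequences differ at positions 5 (A/T), 6 (T/C), 12 (A/G), 13 (G/A), 22 (A/T), 23 (C/T), 25 (C/T), 29 (T/C), 31 (A/G), 32 (T/A), 36 (A/C).
That gives 11 mismatches out of 36 aligned sites, so the Hamming distance is 11.

11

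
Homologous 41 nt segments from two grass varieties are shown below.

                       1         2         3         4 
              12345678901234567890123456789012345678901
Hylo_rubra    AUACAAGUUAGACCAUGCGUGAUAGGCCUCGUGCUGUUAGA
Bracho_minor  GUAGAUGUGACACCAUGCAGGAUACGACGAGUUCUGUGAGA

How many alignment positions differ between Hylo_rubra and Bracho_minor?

The sequences differ at positions 1 (A/G), 4 (C/G), 6 (A/U), 9 (U/G), 11 (G/C), 19 (G/A), 20 (U/G), 25 (G/C), 27 (C/A), 29 (U/G), 30 (C/A), 33 (G/U), 38 (U/G).
That gives 13 mismatches out of 41 aligned sites, so the Hamming distance is 13.

13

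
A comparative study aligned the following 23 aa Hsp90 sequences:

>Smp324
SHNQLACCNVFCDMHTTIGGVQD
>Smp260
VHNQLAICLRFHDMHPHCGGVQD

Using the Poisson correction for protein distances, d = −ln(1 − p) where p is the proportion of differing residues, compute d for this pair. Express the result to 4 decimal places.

Differing sites — 1:S/V; 7:C/I; 9:N/L; 10:V/R; 12:C/H; 16:T/P; 17:T/H; 18:I/C.
p = 8/23 = 0.347826.
d = −ln(1 − 0.347826) = −ln(0.652174) = 0.4274.

0.4274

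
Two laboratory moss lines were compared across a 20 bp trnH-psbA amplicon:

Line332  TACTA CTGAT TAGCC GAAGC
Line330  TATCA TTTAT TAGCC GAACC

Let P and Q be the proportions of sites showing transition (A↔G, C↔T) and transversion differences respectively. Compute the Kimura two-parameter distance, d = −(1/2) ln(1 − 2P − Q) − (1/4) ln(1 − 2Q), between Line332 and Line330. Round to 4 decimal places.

The sequences differ at positions 3 (C/T, transition), 4 (T/C, transition), 6 (C/T, transition), 8 (G/T, transversion), 19 (G/C, transversion).
Of the 5 differences, 3 transitions and 2 transversions over 20 sites: P = 3/20 = 0.150000, Q = 2/20 = 0.100000.
d = −0.5·ln(0.600000) − 0.25·ln(0.800000) = −0.5·(-0.510826) − 0.25·(-0.223144) = 0.3112.

0.3112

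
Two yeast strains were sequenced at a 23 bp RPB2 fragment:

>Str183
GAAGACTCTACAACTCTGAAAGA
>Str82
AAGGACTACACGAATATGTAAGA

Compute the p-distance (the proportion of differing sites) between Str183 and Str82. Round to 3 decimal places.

0.348

The sequences differ at positions 1 (G/A), 3 (A/G), 8 (C/A), 9 (T/C), 12 (A/G), 14 (C/A), 16 (C/A), 19 (A/T).
There are 8 differences over 23 sites, so p = 8/23 = 0.348.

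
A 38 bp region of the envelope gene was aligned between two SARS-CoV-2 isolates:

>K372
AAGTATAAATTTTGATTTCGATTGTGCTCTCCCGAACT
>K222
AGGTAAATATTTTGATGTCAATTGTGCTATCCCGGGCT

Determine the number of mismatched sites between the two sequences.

8

Differing sites — 2:A/G; 6:T/A; 8:A/T; 17:T/G; 20:G/A; 29:C/A; 35:A/G; 36:A/G.
That gives 8 mismatches out of 38 aligned sites, so the Hamming distance is 8.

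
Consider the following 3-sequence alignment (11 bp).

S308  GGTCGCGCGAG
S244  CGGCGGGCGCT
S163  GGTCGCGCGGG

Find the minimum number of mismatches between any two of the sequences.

Pairwise Hamming distances:
  S308 vs S244: 5
  S308 vs S163: 1
  S244 vs S163: 5
The smallest is 1, between S308 and S163.

1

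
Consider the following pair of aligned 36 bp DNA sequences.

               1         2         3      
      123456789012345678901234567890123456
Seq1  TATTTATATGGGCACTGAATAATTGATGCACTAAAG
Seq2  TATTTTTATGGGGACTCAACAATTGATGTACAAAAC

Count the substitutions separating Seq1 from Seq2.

Mismatches occur at site 6 (A→T), site 13 (C→G), site 17 (G→C), site 20 (T→C), site 29 (C→T), site 32 (T→A), site 36 (G→C).
That gives 7 mismatches out of 36 aligned sites, so the Hamming distance is 7.

7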